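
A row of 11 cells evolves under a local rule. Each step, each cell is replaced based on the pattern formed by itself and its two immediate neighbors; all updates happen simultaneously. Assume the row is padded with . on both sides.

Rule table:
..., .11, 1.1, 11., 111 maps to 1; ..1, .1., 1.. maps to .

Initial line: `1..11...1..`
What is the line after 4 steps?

...11.1...1
11.111..1..
111111....1
111111.11..

111111.11..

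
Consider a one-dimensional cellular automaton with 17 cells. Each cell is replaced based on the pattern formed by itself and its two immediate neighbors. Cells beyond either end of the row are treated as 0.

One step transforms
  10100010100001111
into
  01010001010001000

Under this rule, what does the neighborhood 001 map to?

0

At position 5 the neighborhood is 001; the next row has 0 there.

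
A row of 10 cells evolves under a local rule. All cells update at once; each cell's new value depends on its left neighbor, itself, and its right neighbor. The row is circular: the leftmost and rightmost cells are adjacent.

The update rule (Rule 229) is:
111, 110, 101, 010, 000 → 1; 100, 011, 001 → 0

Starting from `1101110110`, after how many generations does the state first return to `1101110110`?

0110111011
1011011101
1101101110
0110110111
1011011011
1101101101
1110110110
0111011011
1011101101
1101110110

10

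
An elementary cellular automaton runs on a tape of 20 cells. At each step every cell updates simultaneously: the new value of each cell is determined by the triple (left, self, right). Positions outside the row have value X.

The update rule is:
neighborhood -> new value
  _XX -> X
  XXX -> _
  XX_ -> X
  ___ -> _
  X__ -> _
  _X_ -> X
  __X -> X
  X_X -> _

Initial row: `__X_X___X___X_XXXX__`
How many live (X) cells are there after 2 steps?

step 1: _XX_X__XX__XX_X__X_X
step 2: _XX_X_XXX_XXX_X_XX_X
count of X: 13

13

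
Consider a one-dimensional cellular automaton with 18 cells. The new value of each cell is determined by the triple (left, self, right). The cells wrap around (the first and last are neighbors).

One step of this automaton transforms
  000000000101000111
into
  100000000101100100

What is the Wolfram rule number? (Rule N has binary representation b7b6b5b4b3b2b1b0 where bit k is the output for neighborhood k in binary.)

position 16: 111 → 0  (bit 7 = 0)
position 17: 110 → 0  (bit 6 = 0)
position 10: 101 → 0  (bit 5 = 0)
position 0: 100 → 1  (bit 4 = 1)
position 15: 011 → 1  (bit 3 = 1)
position 9: 010 → 1  (bit 2 = 1)
position 8: 001 → 0  (bit 1 = 0)
position 1: 000 → 0  (bit 0 = 0)
bits b7..b0 = 00011100 = 28

28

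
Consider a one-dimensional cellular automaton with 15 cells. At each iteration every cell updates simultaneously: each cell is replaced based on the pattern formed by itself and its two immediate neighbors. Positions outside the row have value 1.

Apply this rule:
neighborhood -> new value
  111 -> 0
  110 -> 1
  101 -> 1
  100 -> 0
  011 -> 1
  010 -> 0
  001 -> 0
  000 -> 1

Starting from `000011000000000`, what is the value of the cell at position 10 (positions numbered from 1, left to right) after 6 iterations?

0

011011011111110
111111110000011
000000010111010
011111001101101
110001001111111
010100001000000
position 10 holds 0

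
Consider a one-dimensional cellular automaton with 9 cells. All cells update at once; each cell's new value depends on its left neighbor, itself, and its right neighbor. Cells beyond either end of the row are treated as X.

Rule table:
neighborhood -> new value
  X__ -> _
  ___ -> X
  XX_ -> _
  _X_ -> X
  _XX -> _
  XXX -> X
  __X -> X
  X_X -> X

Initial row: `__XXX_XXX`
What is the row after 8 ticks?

tick 1: _X_X_X_XX
tick 2: XXXXXXX_X
tick 3: XXXXXX_X_
tick 4: XXXXX_XXX
tick 5: XXXX_X_XX
tick 6: XXX_XXX_X
tick 7: XX_X_X_X_
tick 8: X_XXXXXXX

X_XXXXXXX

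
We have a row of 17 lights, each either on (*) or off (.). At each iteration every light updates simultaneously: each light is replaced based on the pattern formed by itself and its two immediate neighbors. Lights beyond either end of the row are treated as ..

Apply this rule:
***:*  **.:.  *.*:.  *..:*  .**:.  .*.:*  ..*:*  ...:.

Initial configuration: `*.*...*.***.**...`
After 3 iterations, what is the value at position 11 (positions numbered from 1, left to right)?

iteration 1: *.**.**..*....*..
iteration 2: *......****..***.
iteration 3: **....*.**.**.*.*
position 11 holds .

.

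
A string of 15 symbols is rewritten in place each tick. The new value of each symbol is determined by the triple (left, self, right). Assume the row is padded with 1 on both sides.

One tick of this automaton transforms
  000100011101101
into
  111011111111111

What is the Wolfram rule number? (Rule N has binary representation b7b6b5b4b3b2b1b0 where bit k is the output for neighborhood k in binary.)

position 8: 111 → 1  (bit 7 = 1)
position 9: 110 → 1  (bit 6 = 1)
position 10: 101 → 1  (bit 5 = 1)
position 0: 100 → 1  (bit 4 = 1)
position 7: 011 → 1  (bit 3 = 1)
position 3: 010 → 0  (bit 2 = 0)
position 2: 001 → 1  (bit 1 = 1)
position 1: 000 → 1  (bit 0 = 1)
bits b7..b0 = 11111011 = 251

251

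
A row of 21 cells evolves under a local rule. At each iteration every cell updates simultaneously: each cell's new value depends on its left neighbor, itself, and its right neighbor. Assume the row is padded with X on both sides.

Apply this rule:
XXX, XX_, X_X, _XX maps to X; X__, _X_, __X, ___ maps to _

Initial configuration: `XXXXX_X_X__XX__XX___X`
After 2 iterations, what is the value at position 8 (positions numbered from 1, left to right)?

_

iteration 1: XXXXXX_X___XX__XX___X
iteration 2: XXXXXXX____XX__XX___X
position 8 holds _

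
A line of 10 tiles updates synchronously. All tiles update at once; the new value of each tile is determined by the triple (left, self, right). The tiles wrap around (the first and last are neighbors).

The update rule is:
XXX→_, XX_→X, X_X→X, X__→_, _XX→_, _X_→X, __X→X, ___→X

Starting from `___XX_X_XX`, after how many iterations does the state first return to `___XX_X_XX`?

30

iteration 1: _XX_XXXX_X
iteration 2: X_XX___XXX
iteration 3: XX_X_XX___
iteration 4: _XXXX_X_XX
iteration 5: X___XXXX_X
iteration 6: X_XX___XX_
iteration 7: XX_X_XX_XX
iteration 8: _XXXX_XX__
iteration 9: X___XX_X_X
iteration 10: X_XX_XXXX_
iteration 11: XX_XX___XX
iteration 12: _XX_X_XX__
iteration 13: X_XXXX_X_X
iteration 14: XX___XXXX_
iteration 15: _X_XX___XX
iteration 16: XXX_X_XX_X
iteration 17: __XXXX_XX_
iteration 18: XX___XX_X_
iteration 19: _X_XX_XXXX
iteration 20: XXX_XX___X
iteration 21: __XX_X_XX_
iteration 22: XX_XXXX_X_
iteration 23: _XX___XXXX
iteration 24: X_X_XX___X
iteration 25: XXXX_X_XX_
iteration 26: ___XXXX_XX
iteration 27: _XX___XX_X
iteration 28: X_X_XX_XXX
iteration 29: XXXX_XX___
iteration 30: ___XX_X_XX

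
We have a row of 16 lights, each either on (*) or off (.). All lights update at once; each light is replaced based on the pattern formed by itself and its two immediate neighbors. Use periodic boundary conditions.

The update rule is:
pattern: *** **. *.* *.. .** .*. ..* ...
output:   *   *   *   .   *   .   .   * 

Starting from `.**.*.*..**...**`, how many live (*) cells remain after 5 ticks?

****.*...**.*.**
*****..*.***.***
*****...********
*****.*.********
******.*********
count of *: 15

15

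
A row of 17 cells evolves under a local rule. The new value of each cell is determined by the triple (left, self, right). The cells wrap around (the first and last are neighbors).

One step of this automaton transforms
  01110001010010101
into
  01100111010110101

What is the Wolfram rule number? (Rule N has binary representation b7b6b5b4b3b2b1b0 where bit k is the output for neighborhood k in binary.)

position 2: 111 → 1  (bit 7 = 1)
position 3: 110 → 0  (bit 6 = 0)
position 0: 101 → 0  (bit 5 = 0)
position 4: 100 → 0  (bit 4 = 0)
position 1: 011 → 1  (bit 3 = 1)
position 7: 010 → 1  (bit 2 = 1)
position 6: 001 → 1  (bit 1 = 1)
position 5: 000 → 1  (bit 0 = 1)
bits b7..b0 = 10001111 = 143

143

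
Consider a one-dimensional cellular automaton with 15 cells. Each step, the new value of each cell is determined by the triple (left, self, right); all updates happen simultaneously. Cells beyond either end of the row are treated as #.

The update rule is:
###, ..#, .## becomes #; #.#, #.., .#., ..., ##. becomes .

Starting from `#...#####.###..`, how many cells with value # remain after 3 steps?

...#####..##..#
..#####..##..##
.#####..##..###
count of #: 10

10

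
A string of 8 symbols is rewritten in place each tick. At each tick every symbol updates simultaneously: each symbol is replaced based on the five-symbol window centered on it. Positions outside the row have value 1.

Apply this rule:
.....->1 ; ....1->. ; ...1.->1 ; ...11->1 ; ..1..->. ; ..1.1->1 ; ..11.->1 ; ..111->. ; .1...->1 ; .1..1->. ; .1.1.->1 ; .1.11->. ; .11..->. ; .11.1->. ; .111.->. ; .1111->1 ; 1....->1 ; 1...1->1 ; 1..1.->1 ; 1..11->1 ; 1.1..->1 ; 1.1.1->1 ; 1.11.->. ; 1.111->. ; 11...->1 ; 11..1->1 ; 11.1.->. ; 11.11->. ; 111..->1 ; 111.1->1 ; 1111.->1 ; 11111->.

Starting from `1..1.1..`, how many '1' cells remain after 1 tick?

111111.1
count of 1: 7

7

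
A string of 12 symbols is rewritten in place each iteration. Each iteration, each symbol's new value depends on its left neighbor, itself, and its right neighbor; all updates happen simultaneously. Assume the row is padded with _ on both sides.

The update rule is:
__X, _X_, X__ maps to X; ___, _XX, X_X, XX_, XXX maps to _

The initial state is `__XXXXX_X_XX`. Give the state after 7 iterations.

_X______X___
XXX____XXX__
___X__X___X_
__XXXXXX_XXX
_X__________
XXX_________
___X________

___X________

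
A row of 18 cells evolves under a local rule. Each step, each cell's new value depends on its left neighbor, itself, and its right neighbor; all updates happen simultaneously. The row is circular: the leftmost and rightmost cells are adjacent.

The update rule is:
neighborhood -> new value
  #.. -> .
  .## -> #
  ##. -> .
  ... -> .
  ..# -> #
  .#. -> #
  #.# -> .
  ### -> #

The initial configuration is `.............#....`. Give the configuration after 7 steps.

............##....
...........##.....
..........##......
.........##.......
........##........
.......##.........
......##..........

......##..........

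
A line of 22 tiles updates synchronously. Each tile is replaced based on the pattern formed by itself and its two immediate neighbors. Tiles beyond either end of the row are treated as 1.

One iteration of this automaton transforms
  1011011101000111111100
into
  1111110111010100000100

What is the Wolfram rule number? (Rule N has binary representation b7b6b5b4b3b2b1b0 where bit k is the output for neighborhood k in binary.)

109

position 6: 111 → 0  (bit 7 = 0)
position 0: 110 → 1  (bit 6 = 1)
position 1: 101 → 1  (bit 5 = 1)
position 10: 100 → 0  (bit 4 = 0)
position 2: 011 → 1  (bit 3 = 1)
position 9: 010 → 1  (bit 2 = 1)
position 12: 001 → 0  (bit 1 = 0)
position 11: 000 → 1  (bit 0 = 1)
bits b7..b0 = 01101101 = 109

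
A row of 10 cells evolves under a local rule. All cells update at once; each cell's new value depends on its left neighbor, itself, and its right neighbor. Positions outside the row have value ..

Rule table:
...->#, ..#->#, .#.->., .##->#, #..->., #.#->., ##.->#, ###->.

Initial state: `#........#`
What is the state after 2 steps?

###.....#.

..#######.
###.....#.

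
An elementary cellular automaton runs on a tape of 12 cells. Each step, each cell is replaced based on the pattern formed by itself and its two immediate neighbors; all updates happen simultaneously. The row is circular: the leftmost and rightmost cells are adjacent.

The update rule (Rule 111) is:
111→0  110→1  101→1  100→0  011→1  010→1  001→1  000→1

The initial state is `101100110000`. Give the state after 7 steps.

111101110111
000111011100
111101110101
000111011111
011101110001
110111010111
011101111100

011101111100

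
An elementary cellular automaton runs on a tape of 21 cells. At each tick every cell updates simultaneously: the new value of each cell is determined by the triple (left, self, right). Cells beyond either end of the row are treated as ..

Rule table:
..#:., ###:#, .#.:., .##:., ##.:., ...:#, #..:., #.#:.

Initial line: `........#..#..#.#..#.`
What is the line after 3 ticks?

#######..............
.#####..#############
..###....###########.

..###....###########.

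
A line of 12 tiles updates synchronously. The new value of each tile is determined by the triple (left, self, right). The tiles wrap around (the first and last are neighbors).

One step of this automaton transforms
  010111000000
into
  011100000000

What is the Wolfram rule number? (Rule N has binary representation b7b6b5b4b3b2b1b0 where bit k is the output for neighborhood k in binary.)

position 4: 111 → 0  (bit 7 = 0)
position 5: 110 → 0  (bit 6 = 0)
position 2: 101 → 1  (bit 5 = 1)
position 6: 100 → 0  (bit 4 = 0)
position 3: 011 → 1  (bit 3 = 1)
position 1: 010 → 1  (bit 2 = 1)
position 0: 001 → 0  (bit 1 = 0)
position 7: 000 → 0  (bit 0 = 0)
bits b7..b0 = 00101100 = 44

44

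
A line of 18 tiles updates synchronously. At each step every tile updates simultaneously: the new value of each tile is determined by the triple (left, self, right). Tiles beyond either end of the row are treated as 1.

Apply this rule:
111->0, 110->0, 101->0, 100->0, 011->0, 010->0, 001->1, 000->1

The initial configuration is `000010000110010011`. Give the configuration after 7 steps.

step 1: 011100111000100100
step 2: 000001000011001001
step 3: 011110011100010010
step 4: 000000100001100100
step 5: 011111001110001001
step 6: 000000010000110010
step 7: 011111100111000100

011111100111000100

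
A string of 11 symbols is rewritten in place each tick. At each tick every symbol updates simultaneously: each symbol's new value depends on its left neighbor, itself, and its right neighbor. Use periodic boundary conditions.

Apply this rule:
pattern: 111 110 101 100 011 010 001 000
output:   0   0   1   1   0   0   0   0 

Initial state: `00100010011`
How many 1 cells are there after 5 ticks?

10010001000
01001000100
00100100010
00010010001
10001001000
count of 1: 3

3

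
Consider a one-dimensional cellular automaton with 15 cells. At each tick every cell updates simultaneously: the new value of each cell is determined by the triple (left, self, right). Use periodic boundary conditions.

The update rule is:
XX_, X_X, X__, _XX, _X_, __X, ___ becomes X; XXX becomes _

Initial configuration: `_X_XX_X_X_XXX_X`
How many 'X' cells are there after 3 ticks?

14

tick 1: XXXXXXXXXXX_XXX
tick 2: __________XXX__
tick 3: XXXXXXXXXXX_XXX
count of X: 14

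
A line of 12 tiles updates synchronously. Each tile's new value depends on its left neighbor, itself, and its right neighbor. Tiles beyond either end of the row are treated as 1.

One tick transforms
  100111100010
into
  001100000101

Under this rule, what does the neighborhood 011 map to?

At position 3 the neighborhood is 011; the next row has 1 there.

1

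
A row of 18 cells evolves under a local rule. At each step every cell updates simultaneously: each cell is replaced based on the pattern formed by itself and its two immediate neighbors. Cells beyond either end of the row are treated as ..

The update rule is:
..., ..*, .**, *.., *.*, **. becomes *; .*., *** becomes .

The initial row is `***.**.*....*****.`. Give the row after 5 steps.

.******.*****...**

step 1: *.*****.*****...**
step 2: .**...***...******
step 3: *******.*****....*
step 4: *.....***...*****.
step 5: .******.*****...**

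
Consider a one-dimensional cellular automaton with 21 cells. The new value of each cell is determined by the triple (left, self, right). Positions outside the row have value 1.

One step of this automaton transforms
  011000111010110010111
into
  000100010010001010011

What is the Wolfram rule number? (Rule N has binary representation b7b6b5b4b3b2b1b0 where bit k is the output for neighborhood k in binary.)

148

position 7: 111 → 1  (bit 7 = 1)
position 2: 110 → 0  (bit 6 = 0)
position 0: 101 → 0  (bit 5 = 0)
position 3: 100 → 1  (bit 4 = 1)
position 1: 011 → 0  (bit 3 = 0)
position 10: 010 → 1  (bit 2 = 1)
position 5: 001 → 0  (bit 1 = 0)
position 4: 000 → 0  (bit 0 = 0)
bits b7..b0 = 10010100 = 148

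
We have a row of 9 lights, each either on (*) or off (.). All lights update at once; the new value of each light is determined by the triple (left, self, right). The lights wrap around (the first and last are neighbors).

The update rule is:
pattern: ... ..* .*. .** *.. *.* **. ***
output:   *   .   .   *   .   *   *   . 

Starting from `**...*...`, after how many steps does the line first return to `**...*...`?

14

**.*...*.
***..*..*
..*.....*
....***..
***.*.*.*
..**.*.**
..***.***
..*.***.*
...**.**.
**.*****.
****...**
...*.*.*.
**..*.*..
**...*...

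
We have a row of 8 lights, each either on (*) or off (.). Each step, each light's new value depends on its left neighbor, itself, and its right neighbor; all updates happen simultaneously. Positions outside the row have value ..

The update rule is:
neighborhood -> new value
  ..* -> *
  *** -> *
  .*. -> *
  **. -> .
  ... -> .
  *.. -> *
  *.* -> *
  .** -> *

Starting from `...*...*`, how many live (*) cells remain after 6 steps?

6

..***.**
.***.**.
***.**.*
**.**.**
*.**.**.
***.**.*
count of *: 6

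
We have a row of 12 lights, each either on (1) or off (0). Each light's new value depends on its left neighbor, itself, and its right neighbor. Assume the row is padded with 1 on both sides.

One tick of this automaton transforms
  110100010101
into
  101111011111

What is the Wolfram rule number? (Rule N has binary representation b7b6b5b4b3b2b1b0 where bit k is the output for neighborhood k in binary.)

position 0: 111 → 1  (bit 7 = 1)
position 1: 110 → 0  (bit 6 = 0)
position 2: 101 → 1  (bit 5 = 1)
position 4: 100 → 1  (bit 4 = 1)
position 11: 011 → 1  (bit 3 = 1)
position 3: 010 → 1  (bit 2 = 1)
position 6: 001 → 0  (bit 1 = 0)
position 5: 000 → 1  (bit 0 = 1)
bits b7..b0 = 10111101 = 189

189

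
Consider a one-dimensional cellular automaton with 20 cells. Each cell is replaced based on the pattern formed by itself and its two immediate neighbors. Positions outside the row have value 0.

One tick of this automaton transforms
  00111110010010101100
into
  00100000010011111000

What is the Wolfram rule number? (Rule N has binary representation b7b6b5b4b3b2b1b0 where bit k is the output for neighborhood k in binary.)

44

position 3: 111 → 0  (bit 7 = 0)
position 6: 110 → 0  (bit 6 = 0)
position 13: 101 → 1  (bit 5 = 1)
position 7: 100 → 0  (bit 4 = 0)
position 2: 011 → 1  (bit 3 = 1)
position 9: 010 → 1  (bit 2 = 1)
position 1: 001 → 0  (bit 1 = 0)
position 0: 000 → 0  (bit 0 = 0)
bits b7..b0 = 00101100 = 44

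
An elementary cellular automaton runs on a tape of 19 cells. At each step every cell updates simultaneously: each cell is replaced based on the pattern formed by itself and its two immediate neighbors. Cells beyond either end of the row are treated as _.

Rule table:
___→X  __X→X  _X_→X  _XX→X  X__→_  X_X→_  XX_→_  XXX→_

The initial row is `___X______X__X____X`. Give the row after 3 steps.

XXXX_XXXXXX_XX_XXXX
X____X______X__X___
X_XXXX_XXXXXX_XX_XX

X_XXXX_XXXXXX_XX_XX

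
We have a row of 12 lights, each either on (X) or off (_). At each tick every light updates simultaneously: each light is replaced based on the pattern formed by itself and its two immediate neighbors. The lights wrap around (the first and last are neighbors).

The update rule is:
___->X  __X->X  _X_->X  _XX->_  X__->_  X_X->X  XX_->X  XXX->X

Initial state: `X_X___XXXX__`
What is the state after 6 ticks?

tick 1: XXX_XX_XXX_X
tick 2: XXXX_XX_XXX_
tick 3: _XXXX_XX_XXX
tick 4: X_XXXX_XX_XX
tick 5: XX_XXXX_XX_X
tick 6: XXX_XXXX_XX_

XXX_XXXX_XX_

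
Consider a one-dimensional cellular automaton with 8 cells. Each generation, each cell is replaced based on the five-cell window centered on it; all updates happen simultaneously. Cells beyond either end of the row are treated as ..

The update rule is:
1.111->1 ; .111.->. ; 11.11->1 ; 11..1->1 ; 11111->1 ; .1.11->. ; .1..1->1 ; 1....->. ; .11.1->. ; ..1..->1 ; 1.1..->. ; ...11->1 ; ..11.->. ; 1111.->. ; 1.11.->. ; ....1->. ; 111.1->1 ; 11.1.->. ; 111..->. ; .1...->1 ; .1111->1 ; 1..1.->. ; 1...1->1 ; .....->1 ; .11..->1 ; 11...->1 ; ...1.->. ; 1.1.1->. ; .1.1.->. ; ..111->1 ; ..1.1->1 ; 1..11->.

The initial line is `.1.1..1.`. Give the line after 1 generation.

.1..1.11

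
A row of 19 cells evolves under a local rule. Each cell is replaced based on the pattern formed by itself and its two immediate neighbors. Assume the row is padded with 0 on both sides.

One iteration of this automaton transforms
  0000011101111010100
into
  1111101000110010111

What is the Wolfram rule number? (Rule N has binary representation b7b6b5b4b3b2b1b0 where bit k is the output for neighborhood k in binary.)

position 6: 111 → 1  (bit 7 = 1)
position 7: 110 → 0  (bit 6 = 0)
position 8: 101 → 0  (bit 5 = 0)
position 17: 100 → 1  (bit 4 = 1)
position 5: 011 → 0  (bit 3 = 0)
position 14: 010 → 1  (bit 2 = 1)
position 4: 001 → 1  (bit 1 = 1)
position 0: 000 → 1  (bit 0 = 1)
bits b7..b0 = 10010111 = 151

151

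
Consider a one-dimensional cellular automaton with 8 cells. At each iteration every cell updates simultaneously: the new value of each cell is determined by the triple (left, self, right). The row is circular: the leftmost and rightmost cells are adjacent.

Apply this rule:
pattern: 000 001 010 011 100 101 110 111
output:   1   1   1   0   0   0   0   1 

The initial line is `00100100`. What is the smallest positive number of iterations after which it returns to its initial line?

40

iteration 1: 11101101
iteration 2: 11000000
iteration 3: 00011111
iteration 4: 01101110
iteration 5: 10000100
iteration 6: 10111101
iteration 7: 00011000
iteration 8: 11100011
iteration 9: 11001101
iteration 10: 10010000
iteration 11: 10110111
iteration 12: 00000011
iteration 13: 01111100
iteration 14: 10111001
iteration 15: 00010010
iteration 16: 11110110
iteration 17: 01100000
iteration 18: 10001111
iteration 19: 00110111
iteration 20: 01000010
iteration 21: 11011110
iteration 22: 00001100
iteration 23: 11110001
iteration 24: 11100110
iteration 25: 01001000
iteration 26: 11011011
iteration 27: 10000001
iteration 28: 00111110
iteration 29: 11011100
iteration 30: 00001001
iteration 31: 01111011
iteration 32: 00110000
iteration 33: 11000111
iteration 34: 10011011
iteration 35: 00100001
iteration 36: 01101111
iteration 37: 00000110
iteration 38: 11111000
iteration 39: 01110011
iteration 40: 00100100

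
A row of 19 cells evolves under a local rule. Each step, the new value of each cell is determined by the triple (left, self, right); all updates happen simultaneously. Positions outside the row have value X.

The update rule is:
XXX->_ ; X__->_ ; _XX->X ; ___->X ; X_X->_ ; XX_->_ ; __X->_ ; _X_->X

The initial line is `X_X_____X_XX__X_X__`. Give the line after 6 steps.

__X_X_X_X_X_X_X_X__

step 1: __X_XXX_X_X___X_X__
step 2: __X_X___X_X_X_X_X__
step 3: __X_X_X_X_X_X_X_X__
step 4: __X_X_X_X_X_X_X_X__  (fixed point — unchanged through step 6)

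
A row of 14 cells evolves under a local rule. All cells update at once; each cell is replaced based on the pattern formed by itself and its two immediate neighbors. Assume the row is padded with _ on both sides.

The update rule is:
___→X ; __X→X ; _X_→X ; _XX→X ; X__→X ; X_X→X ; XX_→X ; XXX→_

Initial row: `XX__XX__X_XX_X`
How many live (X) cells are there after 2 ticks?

2

XXXXXXXXXXXXXX
X____________X
count of X: 2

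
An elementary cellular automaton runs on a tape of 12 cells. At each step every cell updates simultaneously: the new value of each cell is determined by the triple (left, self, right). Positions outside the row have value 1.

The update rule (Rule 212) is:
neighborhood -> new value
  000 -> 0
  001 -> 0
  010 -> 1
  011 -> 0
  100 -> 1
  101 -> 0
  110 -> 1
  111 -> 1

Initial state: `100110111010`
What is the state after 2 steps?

111011001010

step 1: 110010011010
step 2: 111011001010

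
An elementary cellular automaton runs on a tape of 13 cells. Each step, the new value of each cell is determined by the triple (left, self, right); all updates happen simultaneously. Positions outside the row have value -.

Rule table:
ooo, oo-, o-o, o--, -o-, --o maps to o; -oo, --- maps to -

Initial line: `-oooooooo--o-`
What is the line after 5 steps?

o-ooooooooooo
oo-oooooooooo
-oo-ooooooooo
o-oo-oooooooo
oo-oo-ooooooo

oo-oo-ooooooo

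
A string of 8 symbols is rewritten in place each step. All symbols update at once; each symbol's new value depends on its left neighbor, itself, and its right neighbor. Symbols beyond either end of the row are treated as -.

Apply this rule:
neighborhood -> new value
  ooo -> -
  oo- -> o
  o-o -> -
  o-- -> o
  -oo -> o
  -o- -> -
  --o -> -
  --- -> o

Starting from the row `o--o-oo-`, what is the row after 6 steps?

step 1: -o---ooo
step 2: --oo-o-o
step 3: o-oo----
step 4: --oooooo
step 5: o-o----o
step 6: ---ooo--

---ooo--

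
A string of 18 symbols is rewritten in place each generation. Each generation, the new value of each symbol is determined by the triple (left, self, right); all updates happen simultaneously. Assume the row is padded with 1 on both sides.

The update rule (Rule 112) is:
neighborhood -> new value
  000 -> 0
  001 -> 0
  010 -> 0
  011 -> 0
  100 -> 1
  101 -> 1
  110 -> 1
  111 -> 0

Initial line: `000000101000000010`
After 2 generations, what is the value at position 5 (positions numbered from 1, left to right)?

100000010100000001
110000001010000000
position 5 holds 0

0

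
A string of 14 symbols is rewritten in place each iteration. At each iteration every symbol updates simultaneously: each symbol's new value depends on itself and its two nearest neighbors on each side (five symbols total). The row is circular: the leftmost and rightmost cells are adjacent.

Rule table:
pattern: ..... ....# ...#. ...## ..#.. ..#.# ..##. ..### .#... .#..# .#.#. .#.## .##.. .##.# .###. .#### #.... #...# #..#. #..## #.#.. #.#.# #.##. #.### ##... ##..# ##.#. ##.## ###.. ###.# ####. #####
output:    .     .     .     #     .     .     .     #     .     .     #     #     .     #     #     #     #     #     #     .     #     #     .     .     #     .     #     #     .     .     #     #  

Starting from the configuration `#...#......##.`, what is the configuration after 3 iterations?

iteration 1: #.#...#...#.##
iteration 2: .##.#...#..#.#
iteration 3: #.###.#...#.##

#.###.#...#.##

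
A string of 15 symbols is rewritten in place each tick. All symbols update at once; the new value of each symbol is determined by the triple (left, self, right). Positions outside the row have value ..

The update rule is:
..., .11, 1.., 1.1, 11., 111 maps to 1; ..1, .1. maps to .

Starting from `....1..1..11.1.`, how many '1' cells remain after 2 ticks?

10

tick 1: 111..1..1.111.1
tick 2: 1111..1..11111.
count of 1: 10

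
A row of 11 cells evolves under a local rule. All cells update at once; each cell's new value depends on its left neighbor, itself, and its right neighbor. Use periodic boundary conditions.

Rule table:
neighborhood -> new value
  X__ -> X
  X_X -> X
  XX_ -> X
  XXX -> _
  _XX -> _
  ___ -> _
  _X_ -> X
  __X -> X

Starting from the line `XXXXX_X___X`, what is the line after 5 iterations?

_XXX___XXXX

____XXXX_X_
___X___XXXX
X_XXX_X___X
XX__XXXX_X_
_XXX___XXXX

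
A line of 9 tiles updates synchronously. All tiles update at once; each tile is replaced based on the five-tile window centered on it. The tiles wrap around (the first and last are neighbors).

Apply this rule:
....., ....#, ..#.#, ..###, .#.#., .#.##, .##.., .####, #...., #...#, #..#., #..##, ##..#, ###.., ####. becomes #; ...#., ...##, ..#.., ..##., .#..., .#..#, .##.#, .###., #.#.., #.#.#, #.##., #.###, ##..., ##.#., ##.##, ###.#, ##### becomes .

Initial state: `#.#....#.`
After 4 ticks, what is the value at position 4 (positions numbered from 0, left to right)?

.

.#..##.##
...#.....
##...####
##.#.##..
position 4 holds .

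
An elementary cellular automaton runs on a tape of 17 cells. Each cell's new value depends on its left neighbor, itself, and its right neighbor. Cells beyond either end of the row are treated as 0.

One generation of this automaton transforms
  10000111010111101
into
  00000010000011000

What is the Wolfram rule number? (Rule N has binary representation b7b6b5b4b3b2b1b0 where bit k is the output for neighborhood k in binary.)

128

position 6: 111 → 1  (bit 7 = 1)
position 7: 110 → 0  (bit 6 = 0)
position 8: 101 → 0  (bit 5 = 0)
position 1: 100 → 0  (bit 4 = 0)
position 5: 011 → 0  (bit 3 = 0)
position 0: 010 → 0  (bit 2 = 0)
position 4: 001 → 0  (bit 1 = 0)
position 2: 000 → 0  (bit 0 = 0)
bits b7..b0 = 10000000 = 128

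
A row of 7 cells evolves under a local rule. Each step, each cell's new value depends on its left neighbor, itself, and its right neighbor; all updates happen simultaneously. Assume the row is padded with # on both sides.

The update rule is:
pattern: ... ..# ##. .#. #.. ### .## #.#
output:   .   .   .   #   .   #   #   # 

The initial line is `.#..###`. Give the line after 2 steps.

##..###
#...###

#...###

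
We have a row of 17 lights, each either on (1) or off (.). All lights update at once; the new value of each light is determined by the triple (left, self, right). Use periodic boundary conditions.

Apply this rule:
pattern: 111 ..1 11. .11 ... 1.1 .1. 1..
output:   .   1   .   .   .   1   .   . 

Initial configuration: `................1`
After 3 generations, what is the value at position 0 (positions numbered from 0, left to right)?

.

...............1.
..............1..
.............1...
position 0 holds .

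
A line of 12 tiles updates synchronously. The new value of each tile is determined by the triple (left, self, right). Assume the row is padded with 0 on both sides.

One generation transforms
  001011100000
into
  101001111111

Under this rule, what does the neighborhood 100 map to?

At position 7 the neighborhood is 100; the next row has 1 there.

1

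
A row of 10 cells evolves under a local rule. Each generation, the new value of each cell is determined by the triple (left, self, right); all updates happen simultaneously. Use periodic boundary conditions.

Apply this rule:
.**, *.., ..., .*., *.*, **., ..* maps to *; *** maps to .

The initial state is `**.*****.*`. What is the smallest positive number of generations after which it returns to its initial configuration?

2

.***...***
**.*****.*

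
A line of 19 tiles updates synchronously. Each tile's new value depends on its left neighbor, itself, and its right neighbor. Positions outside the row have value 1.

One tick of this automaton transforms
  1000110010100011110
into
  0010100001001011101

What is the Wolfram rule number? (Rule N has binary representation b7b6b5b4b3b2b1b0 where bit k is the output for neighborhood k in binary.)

169

position 15: 111 → 1  (bit 7 = 1)
position 0: 110 → 0  (bit 6 = 0)
position 9: 101 → 1  (bit 5 = 1)
position 1: 100 → 0  (bit 4 = 0)
position 4: 011 → 1  (bit 3 = 1)
position 8: 010 → 0  (bit 2 = 0)
position 3: 001 → 0  (bit 1 = 0)
position 2: 000 → 1  (bit 0 = 1)
bits b7..b0 = 10101001 = 169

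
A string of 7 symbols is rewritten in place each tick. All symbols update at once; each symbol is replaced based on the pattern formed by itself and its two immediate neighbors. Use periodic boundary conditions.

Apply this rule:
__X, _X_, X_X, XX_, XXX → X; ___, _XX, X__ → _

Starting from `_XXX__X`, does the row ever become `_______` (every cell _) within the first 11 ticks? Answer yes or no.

tick 1: X_XX_XX
tick 2: XX_XX_X
tick 3: XXX_XX_
tick 4: _XXX_XX
tick 5: X_XXX_X
tick 6: XX_XXX_
tick 7: _XX_XXX
tick 8: X_XX_XX  (repeats tick 1; period 7)
tick 11: _XXX_XX
tick 11 is _XXX_XX, still not uniform _

no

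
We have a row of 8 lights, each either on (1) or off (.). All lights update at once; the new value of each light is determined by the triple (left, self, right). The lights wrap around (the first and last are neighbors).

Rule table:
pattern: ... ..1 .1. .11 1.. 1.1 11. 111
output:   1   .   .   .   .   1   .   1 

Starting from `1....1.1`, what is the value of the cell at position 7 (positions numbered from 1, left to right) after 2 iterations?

..11..1.
1.......
position 7 holds .

.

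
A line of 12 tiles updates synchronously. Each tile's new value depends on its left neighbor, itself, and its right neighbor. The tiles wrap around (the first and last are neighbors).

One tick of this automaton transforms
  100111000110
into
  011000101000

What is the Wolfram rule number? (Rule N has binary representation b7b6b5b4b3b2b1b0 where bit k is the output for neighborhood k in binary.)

position 4: 111 → 0  (bit 7 = 0)
position 5: 110 → 0  (bit 6 = 0)
position 11: 101 → 0  (bit 5 = 0)
position 1: 100 → 1  (bit 4 = 1)
position 3: 011 → 0  (bit 3 = 0)
position 0: 010 → 0  (bit 2 = 0)
position 2: 001 → 1  (bit 1 = 1)
position 7: 000 → 0  (bit 0 = 0)
bits b7..b0 = 00010010 = 18

18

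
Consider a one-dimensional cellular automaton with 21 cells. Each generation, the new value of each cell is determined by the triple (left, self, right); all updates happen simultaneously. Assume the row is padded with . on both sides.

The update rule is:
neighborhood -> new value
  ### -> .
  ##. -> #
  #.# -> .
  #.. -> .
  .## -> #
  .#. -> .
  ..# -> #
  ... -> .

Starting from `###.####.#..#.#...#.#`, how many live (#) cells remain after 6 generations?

generation 1: #.#.#..#...#.....#...
generation 2: ......#...#.....#....
generation 3: .....#...#.....#.....
generation 4: ....#...#.....#......
generation 5: ...#...#.....#.......
generation 6: ..#...#.....#........
count of #: 3

3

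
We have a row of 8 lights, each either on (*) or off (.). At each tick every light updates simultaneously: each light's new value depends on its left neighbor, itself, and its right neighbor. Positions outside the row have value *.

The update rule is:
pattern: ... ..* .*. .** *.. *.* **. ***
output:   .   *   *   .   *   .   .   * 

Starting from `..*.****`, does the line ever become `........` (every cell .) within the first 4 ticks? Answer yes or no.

no

***..***
**.**.**
*......*
.*....*.
tick 4 is .*....*., still not uniform .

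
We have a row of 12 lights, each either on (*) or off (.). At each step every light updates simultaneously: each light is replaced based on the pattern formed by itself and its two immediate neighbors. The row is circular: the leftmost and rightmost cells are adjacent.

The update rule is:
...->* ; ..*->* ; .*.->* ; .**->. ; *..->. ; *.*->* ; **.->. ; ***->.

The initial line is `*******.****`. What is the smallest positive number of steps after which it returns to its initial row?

step 1: .......*....
step 2: ********.***
step 3: ........*...
step 4: *********.**
step 5: .........*..
step 6: **********.*
step 7: ..........*.
step 8: ***********.
step 9: ...........*
step 10: .***********
step 11: *...........
step 12: *.**********
step 13: .*..........
step 14: **.*********
step 15: ..*.........
step 16: ***.********
step 17: ...*........
step 18: ****.*******
step 19: ....*.......
step 20: *****.******
step 21: .....*......
step 22: ******.*****
step 23: ......*.....
step 24: *******.****

24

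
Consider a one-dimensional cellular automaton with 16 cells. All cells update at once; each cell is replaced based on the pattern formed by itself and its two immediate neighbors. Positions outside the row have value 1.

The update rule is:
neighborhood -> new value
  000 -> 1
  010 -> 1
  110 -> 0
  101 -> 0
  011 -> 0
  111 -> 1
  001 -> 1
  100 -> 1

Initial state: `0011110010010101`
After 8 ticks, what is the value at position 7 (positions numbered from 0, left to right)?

0

1101101111110100
1000000111100111
0111111011011011
0011110000000001
1101101111111110
1000000111111100
0111111011111011
0011110001110001
position 7 holds 0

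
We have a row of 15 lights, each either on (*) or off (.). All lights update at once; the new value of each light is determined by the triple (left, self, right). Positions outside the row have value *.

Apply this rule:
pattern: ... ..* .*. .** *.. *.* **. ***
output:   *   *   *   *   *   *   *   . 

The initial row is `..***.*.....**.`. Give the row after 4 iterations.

..***..........

iteration 1: ***.***********
iteration 2: ..***..........
iteration 3: ***.***********  (repeats iteration 1; period 2)
iteration 4: ..***..........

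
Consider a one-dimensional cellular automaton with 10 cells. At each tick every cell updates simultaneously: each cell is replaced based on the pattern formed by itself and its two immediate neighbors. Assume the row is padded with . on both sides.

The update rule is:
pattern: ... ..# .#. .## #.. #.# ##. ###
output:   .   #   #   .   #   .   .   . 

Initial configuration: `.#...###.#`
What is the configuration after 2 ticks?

###.#....#
....##..##

....##..##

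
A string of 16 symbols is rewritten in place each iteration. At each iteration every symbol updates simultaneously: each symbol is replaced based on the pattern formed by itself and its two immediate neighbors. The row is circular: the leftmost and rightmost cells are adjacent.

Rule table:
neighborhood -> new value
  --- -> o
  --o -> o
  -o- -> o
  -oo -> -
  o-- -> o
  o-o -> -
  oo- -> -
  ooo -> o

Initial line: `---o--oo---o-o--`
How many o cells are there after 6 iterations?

oooooo--oooo-ooo
ooooo-oo-oo---oo
oooo-------ooo-o
ooo-ooooooo-o---
-o---ooooo--oooo
-oooo-ooo-oo-oo-
count of o: 11

11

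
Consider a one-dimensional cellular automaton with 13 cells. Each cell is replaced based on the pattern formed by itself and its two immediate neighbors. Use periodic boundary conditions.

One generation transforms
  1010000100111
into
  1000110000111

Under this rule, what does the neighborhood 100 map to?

At position 3 the neighborhood is 100; the next row has 0 there.

0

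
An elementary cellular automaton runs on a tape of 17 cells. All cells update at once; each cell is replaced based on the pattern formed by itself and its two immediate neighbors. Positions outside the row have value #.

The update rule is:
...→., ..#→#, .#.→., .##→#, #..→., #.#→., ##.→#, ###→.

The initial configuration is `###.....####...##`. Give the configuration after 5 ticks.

tick 1: ..#....##..#..##.
tick 2: .#....###.#..###.
tick 3: .....##.#...##.#.
tick 4: ....###....###...
tick 5: ...##.#...##.#..#

...##.#...##.#..#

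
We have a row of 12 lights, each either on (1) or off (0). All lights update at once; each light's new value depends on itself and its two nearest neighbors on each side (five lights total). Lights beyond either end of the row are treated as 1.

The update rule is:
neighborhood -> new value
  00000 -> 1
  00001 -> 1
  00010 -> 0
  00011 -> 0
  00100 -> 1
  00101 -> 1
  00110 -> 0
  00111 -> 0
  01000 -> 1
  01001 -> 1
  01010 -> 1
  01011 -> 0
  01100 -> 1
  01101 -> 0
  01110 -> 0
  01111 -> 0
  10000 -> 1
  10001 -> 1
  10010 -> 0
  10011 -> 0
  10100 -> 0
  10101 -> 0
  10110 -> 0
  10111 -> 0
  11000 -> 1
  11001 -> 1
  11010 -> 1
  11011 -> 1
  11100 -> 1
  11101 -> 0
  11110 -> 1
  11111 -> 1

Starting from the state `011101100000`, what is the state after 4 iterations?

101000111010

100010111110
111010001101
110101100010
101000111010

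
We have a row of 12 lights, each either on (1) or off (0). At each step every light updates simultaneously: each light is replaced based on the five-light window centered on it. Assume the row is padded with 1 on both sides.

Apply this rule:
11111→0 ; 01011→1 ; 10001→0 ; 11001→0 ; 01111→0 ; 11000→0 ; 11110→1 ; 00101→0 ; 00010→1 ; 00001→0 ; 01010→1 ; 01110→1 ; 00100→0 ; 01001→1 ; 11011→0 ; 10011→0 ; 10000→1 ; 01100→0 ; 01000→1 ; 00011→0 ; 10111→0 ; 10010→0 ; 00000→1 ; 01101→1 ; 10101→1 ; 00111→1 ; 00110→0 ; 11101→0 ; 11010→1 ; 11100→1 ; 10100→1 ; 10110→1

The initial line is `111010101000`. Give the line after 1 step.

010111111100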